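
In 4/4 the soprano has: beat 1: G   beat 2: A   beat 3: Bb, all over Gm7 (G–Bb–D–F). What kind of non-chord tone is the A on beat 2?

The harmony at that moment is G minor seventh chord (G, Bb, D, F); A is not a chord tone.
It is approached by step up from G and left by step up to Bb.
Step in, step out in the same direction — a passing tone.

Passing tone.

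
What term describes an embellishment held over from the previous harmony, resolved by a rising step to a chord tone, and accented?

Retardation.

Approach: by preparation — the pitch is first a chord tone, then held (tied or repeated) while the harmony changes under it. Departure: up by step. Metric position: strong.
A prepared dissonance that resolves upward by step — a retardation. (The same figure resolving downward would be a suspension.)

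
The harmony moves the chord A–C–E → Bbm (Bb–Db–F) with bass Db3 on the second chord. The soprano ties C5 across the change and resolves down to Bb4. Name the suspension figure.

7–6 suspension.

At the second chord the bass is Db3. The suspended C5 lies a seventh above the bass; after resolving down by step to Bb4, the interval above the bass becomes a sixth.
Suspension figures are named by those two intervals: 7–6.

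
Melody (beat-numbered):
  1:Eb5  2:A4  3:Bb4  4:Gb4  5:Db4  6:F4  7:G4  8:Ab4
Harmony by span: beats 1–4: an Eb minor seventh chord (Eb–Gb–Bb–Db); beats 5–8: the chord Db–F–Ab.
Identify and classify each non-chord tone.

A4 (beat 2) — appoggiatura; G4 (beat 7) — passing tone.

The harmony at that moment is Eb minor seventh chord (Eb, Gb, Bb, Db); A4 is not a chord tone.
It is approached by leap down from Eb5 and left by step up to Bb4.
Leap in, step out — an appoggiatura.
The harmony at that moment is Db major triad (Db, F, Ab); G4 is not a chord tone.
It is approached by step up from F4 and left by step up to Ab4.
Step in, step out in the same direction — a passing tone.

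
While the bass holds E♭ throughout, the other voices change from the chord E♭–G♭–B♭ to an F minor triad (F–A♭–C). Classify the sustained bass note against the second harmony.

Pedal tone (pedal point).

The harmony at that moment is F minor triad (F, A♭, C); E♭ is not a chord tone.
It is held over (the same pitch as the preceding E♭) and then sustained as the same pitch into the next harmony.
Sustained through a change of harmony — a pedal tone.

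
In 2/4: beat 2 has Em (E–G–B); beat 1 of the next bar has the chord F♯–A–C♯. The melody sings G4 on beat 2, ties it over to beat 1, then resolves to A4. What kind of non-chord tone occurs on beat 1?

The harmony at that moment is F♯ minor triad (F♯, A, C♯); G4 is not a chord tone.
It is held over (the same pitch as the preceding G4) and left by step up to A4.
Held over from the previous chord and resolving up by step — a retardation.

Retardation.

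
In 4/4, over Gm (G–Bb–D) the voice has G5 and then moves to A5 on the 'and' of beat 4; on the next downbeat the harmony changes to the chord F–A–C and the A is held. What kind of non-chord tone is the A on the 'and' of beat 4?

Anticipation.

The harmony at that moment is G minor triad (G, Bb, D); A5 is not a chord tone.
It is approached by step up from G5 and then sustained as the same pitch into the next harmony.
Arriving early and becoming a chord tone when the harmony changes — an anticipation.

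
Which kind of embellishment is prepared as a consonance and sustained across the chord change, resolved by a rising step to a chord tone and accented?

Approach: by preparation — the pitch is first a chord tone, then held (tied or repeated) while the harmony changes under it. Departure: up by step. Metric position: strong.
A prepared dissonance that resolves upward by step — a retardation. (The same figure resolving downward would be a suspension.)

Retardation.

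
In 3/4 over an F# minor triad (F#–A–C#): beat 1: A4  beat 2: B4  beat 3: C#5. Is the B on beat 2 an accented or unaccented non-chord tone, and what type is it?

The harmony at that moment is F# minor triad (F#, A, C#); B4 is not a chord tone.
It is approached by step up from A4 and left by step up to C#5.
Step in, step out in the same direction — a passing tone.
It falls on a weak beat, so it is unaccented.

Unaccented passing tone.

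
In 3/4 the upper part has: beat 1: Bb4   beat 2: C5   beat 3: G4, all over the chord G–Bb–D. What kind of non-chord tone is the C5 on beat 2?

Escape tone.

The harmony at that moment is G minor triad (G, Bb, D); C5 is not a chord tone.
It is approached by step up from Bb4 and left by leap down to G4.
Step in, leap out, on a weak beat — an escape tone.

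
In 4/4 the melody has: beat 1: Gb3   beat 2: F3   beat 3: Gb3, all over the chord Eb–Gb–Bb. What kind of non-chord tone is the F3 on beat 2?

Lower neighbor tone.

The harmony at that moment is Eb minor triad (Eb, Gb, Bb); F3 is not a chord tone.
It is approached by step down from Gb3 and left by step up to Gb3.
Step away and step back to the same note — a neighbor tone (lower neighbor).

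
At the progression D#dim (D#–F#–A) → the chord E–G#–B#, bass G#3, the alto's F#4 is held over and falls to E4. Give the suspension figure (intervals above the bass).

7–6 suspension.

At the second chord the bass is G#3. The suspended F#4 lies a seventh above the bass; after resolving down by step to E4, the interval above the bass becomes a sixth.
Suspension figures are named by those two intervals: 7–6.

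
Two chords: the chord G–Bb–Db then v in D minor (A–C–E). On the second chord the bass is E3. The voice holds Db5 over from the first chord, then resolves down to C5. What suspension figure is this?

7–6 suspension.

At the second chord the bass is E3. The suspended Db5 lies a seventh above the bass; after resolving down by step to C5, the interval above the bass becomes a sixth.
Suspension figures are named by those two intervals: 7–6.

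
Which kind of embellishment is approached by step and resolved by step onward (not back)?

Passing tone.

Approach: by step. Departure: by step, continuing in the same direction.
Stepwise on both sides with no change of direction means the note fills in the space between two different chord tones — a passing tone. (Had it turned back to its starting note it would be a neighbor tone instead.)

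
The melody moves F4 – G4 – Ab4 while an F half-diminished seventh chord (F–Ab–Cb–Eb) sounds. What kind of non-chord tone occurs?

The harmony at that moment is F half-diminished seventh chord (F, Ab, Cb, Eb); G4 is not a chord tone.
It is approached by step up from F4 and left by step up to Ab4.
Step in, step out in the same direction — a passing tone.

G4 is a passing tone.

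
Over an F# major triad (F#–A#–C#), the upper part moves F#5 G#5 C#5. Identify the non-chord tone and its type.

The harmony at that moment is F# major triad (F#, A#, C#); G#5 is not a chord tone.
It is approached by step up from F#5 and left by leap down to C#5.
Step in, leap out — an escape tone.

G#5 is an escape tone.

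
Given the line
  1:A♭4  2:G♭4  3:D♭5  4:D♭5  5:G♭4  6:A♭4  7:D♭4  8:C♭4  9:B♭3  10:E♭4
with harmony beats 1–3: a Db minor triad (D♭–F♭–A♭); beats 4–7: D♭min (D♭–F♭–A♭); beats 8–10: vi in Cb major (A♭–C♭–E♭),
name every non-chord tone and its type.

G♭4 (beat 2) — escape tone; G♭4 (beat 5) — appoggiatura; B♭3 (beat 9) — escape tone.

The harmony at that moment is D♭ minor triad (D♭, F♭, A♭); G♭4 is not a chord tone.
It is approached by step down from A♭4 and left by leap up to D♭5.
Step in, leap out — an escape tone.
The harmony at that moment is D♭ minor triad (D♭, F♭, A♭); G♭4 is not a chord tone.
It is approached by leap down from D♭5 and left by step up to A♭4.
Leap in, step out — an appoggiatura.
The harmony at that moment is A♭ minor triad (A♭, C♭, E♭); B♭3 is not a chord tone.
It is approached by step down from C♭4 and left by leap up to E♭4.
Step in, leap out — an escape tone.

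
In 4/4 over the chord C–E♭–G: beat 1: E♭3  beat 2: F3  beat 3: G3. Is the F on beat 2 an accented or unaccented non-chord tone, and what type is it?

The harmony at that moment is C minor triad (C, E♭, G); F3 is not a chord tone.
It is approached by step up from E♭3 and left by step up to G3.
Step in, step out in the same direction — a passing tone.
It falls on a weak beat, so it is unaccented.

Unaccented passing tone.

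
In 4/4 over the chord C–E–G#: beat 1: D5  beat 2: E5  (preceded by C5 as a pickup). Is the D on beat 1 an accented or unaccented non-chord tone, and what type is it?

Accented passing tone.

The harmony at that moment is C augmented triad (C, E, G#); D5 is not a chord tone.
It is approached by step up from C5 and left by step up to E5.
Step in, step out in the same direction — a passing tone.
It falls on the downbeat, so it is accented.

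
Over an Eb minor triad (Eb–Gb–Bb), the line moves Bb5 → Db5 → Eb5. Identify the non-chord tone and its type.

Db5 is an appoggiatura.

The harmony at that moment is Eb minor triad (Eb, Gb, Bb); Db5 is not a chord tone.
It is approached by leap down from Bb5 and left by step up to Eb5.
Leap in, step out — an appoggiatura.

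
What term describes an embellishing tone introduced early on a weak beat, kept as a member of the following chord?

Approach: ahead of the chord change (typically by step), so it is dissonant against the current harmony. Departure: none — the same pitch is restated or held and is a chord tone of the new harmony.
Dissonant first, consonant once the harmony catches up: the note simply arrives early — an anticipation. (The reverse timing, consonant first and dissonant after the change, would be a suspension or retardation.)

Anticipation.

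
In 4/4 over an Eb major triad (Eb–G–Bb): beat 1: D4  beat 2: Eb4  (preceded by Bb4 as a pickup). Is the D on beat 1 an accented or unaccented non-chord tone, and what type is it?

The harmony at that moment is Eb major triad (Eb, G, Bb); D4 is not a chord tone.
It is approached by leap down from Bb4 and left by step up to Eb4.
Leap in, step out — an appoggiatura.
It falls on the downbeat, so it is accented.

Accented appoggiatura.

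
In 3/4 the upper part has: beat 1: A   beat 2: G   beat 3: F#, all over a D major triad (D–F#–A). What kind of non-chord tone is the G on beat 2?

The harmony at that moment is D major triad (D, F#, A); G is not a chord tone.
It is approached by step down from A and left by step down to F#.
Step in, step out in the same direction — a passing tone.

Passing tone.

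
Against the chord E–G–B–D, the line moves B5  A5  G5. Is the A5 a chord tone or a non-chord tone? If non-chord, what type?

The harmony at that moment is E minor seventh chord (E, G, B, D); A5 is not a chord tone.
It is approached by step down from B5 and left by step down to G5.
Step in, step out in the same direction — a passing tone.

Non-chord tone — a passing tone.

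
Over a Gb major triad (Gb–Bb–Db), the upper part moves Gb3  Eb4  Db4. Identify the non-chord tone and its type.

The harmony at that moment is Gb major triad (Gb, Bb, Db); Eb4 is not a chord tone.
It is approached by leap up from Gb3 and left by step down to Db4.
Leap in, step out — an appoggiatura.

Eb4 is an appoggiatura.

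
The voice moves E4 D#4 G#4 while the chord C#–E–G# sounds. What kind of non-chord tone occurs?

D#4 is an escape tone.

The harmony at that moment is C# minor triad (C#, E, G#); D#4 is not a chord tone.
It is approached by step down from E4 and left by leap up to G#4.
Step in, leap out — an escape tone.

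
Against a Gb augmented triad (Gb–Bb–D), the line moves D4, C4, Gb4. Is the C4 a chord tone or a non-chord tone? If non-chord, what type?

The harmony at that moment is Gb augmented triad (Gb, Bb, D); C4 is not a chord tone.
It is approached by step down from D4 and left by leap up to Gb4.
Step in, leap out — an escape tone.

Non-chord tone — an escape tone.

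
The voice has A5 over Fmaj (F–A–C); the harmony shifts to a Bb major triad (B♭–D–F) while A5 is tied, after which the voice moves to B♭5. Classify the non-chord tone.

A5 is a retardation.

The harmony at that moment is B♭ major triad (B♭, D, F); A5 is not a chord tone.
It is held over (the same pitch as the preceding A5) and left by step up to B♭5.
Held over from the previous chord and resolving up by step — a retardation.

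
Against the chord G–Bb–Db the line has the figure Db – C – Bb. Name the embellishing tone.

C is a passing tone.

The harmony at that moment is G diminished triad (G, Bb, Db); C is not a chord tone.
It is approached by step down from Db and left by step down to Bb.
Step in, step out in the same direction — a passing tone.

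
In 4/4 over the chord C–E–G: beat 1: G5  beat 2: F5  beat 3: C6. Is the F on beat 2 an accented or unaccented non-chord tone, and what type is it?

Unaccented escape tone.

The harmony at that moment is C major triad (C, E, G); F5 is not a chord tone.
It is approached by step down from G5 and left by leap up to C6.
Step in, leap out — an escape tone.
It falls on a weak beat, so it is unaccented.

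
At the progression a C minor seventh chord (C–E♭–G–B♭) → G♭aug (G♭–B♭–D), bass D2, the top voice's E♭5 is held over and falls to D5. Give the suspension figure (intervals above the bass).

9–8 suspension.

At the second chord the bass is D2. The suspended E♭5 lies a ninth above the bass; after resolving down by step to D5, the interval above the bass becomes an octave.
Suspension figures are named by those two intervals: 9–8.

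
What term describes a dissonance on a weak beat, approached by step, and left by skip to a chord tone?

Approach: by step. Departure: by leap. Metric position: weak.
Step in, leap out, from a weak position — an escape tone (échappée). (It is the mirror image of the appoggiatura, which leaps in and steps out on a strong beat.)

Escape tone.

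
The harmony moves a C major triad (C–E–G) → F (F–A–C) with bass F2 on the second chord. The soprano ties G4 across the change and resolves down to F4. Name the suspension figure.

9–8 suspension.

At the second chord the bass is F2. The suspended G4 lies a ninth above the bass; after resolving down by step to F4, the interval above the bass becomes an octave.
Suspension figures are named by those two intervals: 9–8.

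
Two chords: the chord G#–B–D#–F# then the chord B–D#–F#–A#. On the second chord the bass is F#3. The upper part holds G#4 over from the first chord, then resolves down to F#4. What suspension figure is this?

9–8 suspension.

At the second chord the bass is F#3. The suspended G#4 lies a ninth above the bass; after resolving down by step to F#4, the interval above the bass becomes an octave.
Suspension figures are named by those two intervals: 9–8.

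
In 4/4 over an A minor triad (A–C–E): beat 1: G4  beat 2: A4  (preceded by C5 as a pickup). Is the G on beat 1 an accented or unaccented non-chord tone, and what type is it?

The harmony at that moment is A minor triad (A, C, E); G4 is not a chord tone.
It is approached by leap down from C5 and left by step up to A4.
Leap in, step out — an appoggiatura.
It falls on the downbeat, so it is accented.

Accented appoggiatura.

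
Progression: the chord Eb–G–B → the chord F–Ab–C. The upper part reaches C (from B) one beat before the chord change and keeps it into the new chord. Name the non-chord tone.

The harmony at that moment is Eb augmented triad (Eb, G, B); C is not a chord tone.
It is approached by step up from B and then sustained as the same pitch into the next harmony.
Arriving early and becoming a chord tone when the harmony changes — an anticipation.

C is an anticipation.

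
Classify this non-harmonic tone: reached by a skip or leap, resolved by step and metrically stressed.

Appoggiatura.

Approach: by leap. Departure: by step. Metric position: strong.
Leap in, step out, in a metrically strong position — an appoggiatura. (It is the mirror image of the escape tone, which steps in and leaps out from a weak position.)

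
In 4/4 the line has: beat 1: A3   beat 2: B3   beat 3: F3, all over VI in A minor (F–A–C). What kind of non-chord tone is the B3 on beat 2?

Escape tone.

The harmony at that moment is F major triad (F, A, C); B3 is not a chord tone.
It is approached by step up from A3 and left by leap down to F3.
Step in, leap out, on a weak beat — an escape tone.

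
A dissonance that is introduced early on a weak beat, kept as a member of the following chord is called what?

Anticipation.

Approach: ahead of the chord change (typically by step), so it is dissonant against the current harmony. Departure: none — the same pitch is restated or held and is a chord tone of the new harmony.
Dissonant first, consonant once the harmony catches up: the note simply arrives early — an anticipation. (The reverse timing, consonant first and dissonant after the change, would be a suspension or retardation.)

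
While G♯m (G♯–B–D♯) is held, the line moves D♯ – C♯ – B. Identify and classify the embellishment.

C♯ is a passing tone.

The harmony at that moment is G♯ minor triad (G♯, B, D♯); C♯ is not a chord tone.
It is approached by step down from D♯ and left by step down to B.
Step in, step out in the same direction — a passing tone.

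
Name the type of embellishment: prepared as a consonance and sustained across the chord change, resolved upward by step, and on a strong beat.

Approach: by preparation — the pitch is first a chord tone, then held (tied or repeated) while the harmony changes under it. Departure: up by step. Metric position: strong.
A prepared dissonance that resolves upward by step — a retardation. (The same figure resolving downward would be a suspension.)

Retardation.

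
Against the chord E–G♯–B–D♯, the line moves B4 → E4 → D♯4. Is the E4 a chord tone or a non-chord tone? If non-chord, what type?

Chord tone (the root of E major seventh chord).

E major seventh chord contains E, G♯, B, D♯; E is the root, so it is a chord tone.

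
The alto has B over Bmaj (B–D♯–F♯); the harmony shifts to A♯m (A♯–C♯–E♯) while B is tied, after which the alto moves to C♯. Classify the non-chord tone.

The harmony at that moment is A♯ minor triad (A♯, C♯, E♯); B is not a chord tone.
It is held over (the same pitch as the preceding B) and left by step up to C♯.
Held over from the previous chord and resolving up by step — a retardation.

B is a retardation.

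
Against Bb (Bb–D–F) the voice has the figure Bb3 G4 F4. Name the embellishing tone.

The harmony at that moment is Bb major triad (Bb, D, F); G4 is not a chord tone.
It is approached by leap up from Bb3 and left by step down to F4.
Leap in, step out — an appoggiatura.

G4 is an appoggiatura.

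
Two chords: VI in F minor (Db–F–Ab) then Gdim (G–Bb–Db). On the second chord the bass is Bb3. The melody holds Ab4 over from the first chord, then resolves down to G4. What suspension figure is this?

At the second chord the bass is Bb3. The suspended Ab4 lies a seventh above the bass; after resolving down by step to G4, the interval above the bass becomes a sixth.
Suspension figures are named by those two intervals: 7–6.

7–6 suspension.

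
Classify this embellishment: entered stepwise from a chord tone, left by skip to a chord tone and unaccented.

Approach: by step. Departure: by leap. Metric position: weak.
Step in, leap out, from a weak position — an escape tone (échappée). (It is the mirror image of the appoggiatura, which leaps in and steps out on a strong beat.)

Escape tone.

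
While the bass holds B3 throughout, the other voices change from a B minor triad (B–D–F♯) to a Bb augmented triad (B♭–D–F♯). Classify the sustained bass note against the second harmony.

Pedal tone (pedal point).

The harmony at that moment is B♭ augmented triad (B♭, D, F♯); B3 is not a chord tone.
It is held over (the same pitch as the preceding B3) and then sustained as the same pitch into the next harmony.
Sustained through a change of harmony — a pedal tone.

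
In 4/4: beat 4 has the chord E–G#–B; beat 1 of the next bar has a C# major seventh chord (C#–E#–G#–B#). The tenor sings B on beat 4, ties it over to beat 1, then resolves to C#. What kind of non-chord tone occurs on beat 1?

The harmony at that moment is C# major seventh chord (C#, E#, G#, B#); B is not a chord tone.
It is held over (the same pitch as the preceding B) and left by step up to C#.
Held over from the previous chord and resolving up by step — a retardation.

Retardation.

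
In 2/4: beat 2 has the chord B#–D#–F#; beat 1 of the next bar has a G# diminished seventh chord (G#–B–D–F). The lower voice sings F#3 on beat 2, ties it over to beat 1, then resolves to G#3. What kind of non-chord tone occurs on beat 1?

The harmony at that moment is G# diminished seventh chord (G#, B, D, F); F#3 is not a chord tone.
It is held over (the same pitch as the preceding F#3) and left by step up to G#3.
Held over from the previous chord and resolving up by step — a retardation.

Retardation.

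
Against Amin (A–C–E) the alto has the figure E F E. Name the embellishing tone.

The harmony at that moment is A minor triad (A, C, E); F is not a chord tone.
It is approached by step up from E and left by step down to E.
Step away and step back to the same note — a neighbor tone (upper neighbor).

F is a neighbor tone.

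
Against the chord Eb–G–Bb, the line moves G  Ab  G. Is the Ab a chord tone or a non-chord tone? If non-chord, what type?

Non-chord tone — a neighbor tone.

The harmony at that moment is Eb major triad (Eb, G, Bb); Ab is not a chord tone.
It is approached by step up from G and left by step down to G.
Step away and step back to the same note — a neighbor tone (upper neighbor).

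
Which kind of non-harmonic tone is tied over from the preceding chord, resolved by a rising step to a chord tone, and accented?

Retardation.

Approach: by preparation — the pitch is first a chord tone, then held (tied or repeated) while the harmony changes under it. Departure: up by step. Metric position: strong.
A prepared dissonance that resolves upward by step — a retardation. (The same figure resolving downward would be a suspension.)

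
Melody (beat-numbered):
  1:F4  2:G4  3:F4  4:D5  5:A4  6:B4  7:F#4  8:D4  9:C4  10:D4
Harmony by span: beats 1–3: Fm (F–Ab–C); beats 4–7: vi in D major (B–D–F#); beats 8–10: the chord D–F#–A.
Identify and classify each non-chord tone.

G4 (beat 2) — neighbor tone; A4 (beat 5) — appoggiatura; C4 (beat 9) — neighbor tone.

The harmony at that moment is F minor triad (F, Ab, C); G4 is not a chord tone.
It is approached by step up from F4 and left by step down to F4.
Step away and step back to the same note — a neighbor tone (upper neighbor).
The harmony at that moment is B minor triad (B, D, F#); A4 is not a chord tone.
It is approached by leap down from D5 and left by step up to B4.
Leap in, step out — an appoggiatura.
The harmony at that moment is D major triad (D, F#, A); C4 is not a chord tone.
It is approached by step down from D4 and left by step up to D4.
Step away and step back to the same note — a neighbor tone (lower neighbor).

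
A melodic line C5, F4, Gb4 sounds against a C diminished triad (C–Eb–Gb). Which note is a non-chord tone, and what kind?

F4 is an appoggiatura.

The harmony at that moment is C diminished triad (C, Eb, Gb); F4 is not a chord tone.
It is approached by leap down from C5 and left by step up to Gb4.
Leap in, step out — an appoggiatura.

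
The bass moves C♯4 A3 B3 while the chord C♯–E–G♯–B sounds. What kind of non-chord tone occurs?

A3 is an appoggiatura.

The harmony at that moment is C♯ minor seventh chord (C♯, E, G♯, B); A3 is not a chord tone.
It is approached by leap down from C♯4 and left by step up to B3.
Leap in, step out — an appoggiatura.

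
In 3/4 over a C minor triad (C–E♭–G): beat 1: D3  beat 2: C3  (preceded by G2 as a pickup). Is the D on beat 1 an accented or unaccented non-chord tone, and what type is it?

Accented appoggiatura.

The harmony at that moment is C minor triad (C, E♭, G); D3 is not a chord tone.
It is approached by leap up from G2 and left by step down to C3.
Leap in, step out — an appoggiatura.
It falls on the downbeat, so it is accented.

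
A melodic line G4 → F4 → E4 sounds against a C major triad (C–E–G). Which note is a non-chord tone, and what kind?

The harmony at that moment is C major triad (C, E, G); F4 is not a chord tone.
It is approached by step down from G4 and left by step down to E4.
Step in, step out in the same direction — a passing tone.

F4 is a passing tone.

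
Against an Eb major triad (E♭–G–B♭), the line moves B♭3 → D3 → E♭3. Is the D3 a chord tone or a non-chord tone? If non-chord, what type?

The harmony at that moment is E♭ major triad (E♭, G, B♭); D3 is not a chord tone.
It is approached by leap down from B♭3 and left by step up to E♭3.
Leap in, step out — an appoggiatura.

Non-chord tone — an appoggiatura.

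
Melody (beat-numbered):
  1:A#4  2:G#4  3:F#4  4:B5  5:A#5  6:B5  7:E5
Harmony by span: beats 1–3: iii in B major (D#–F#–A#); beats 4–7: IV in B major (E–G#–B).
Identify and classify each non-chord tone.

The harmony at that moment is D# minor triad (D#, F#, A#); G#4 is not a chord tone.
It is approached by step down from A#4 and left by step down to F#4.
Step in, step out in the same direction — a passing tone.
The harmony at that moment is E major triad (E, G#, B); A#5 is not a chord tone.
It is approached by step down from B5 and left by step up to B5.
Step away and step back to the same note — a neighbor tone (lower neighbor).

G#4 (beat 2) — passing tone; A#5 (beat 5) — neighbor tone.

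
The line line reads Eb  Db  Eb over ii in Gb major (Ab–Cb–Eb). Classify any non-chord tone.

The harmony at that moment is Ab minor triad (Ab, Cb, Eb); Db is not a chord tone.
It is approached by step down from Eb and left by step up to Eb.
Step away and step back to the same note — a neighbor tone (lower neighbor).

Db is a neighbor tone.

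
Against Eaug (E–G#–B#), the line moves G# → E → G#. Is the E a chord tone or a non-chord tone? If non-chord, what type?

Chord tone (the root of E augmented triad).

E augmented triad contains E, G#, B#; E is the root, so it is a chord tone.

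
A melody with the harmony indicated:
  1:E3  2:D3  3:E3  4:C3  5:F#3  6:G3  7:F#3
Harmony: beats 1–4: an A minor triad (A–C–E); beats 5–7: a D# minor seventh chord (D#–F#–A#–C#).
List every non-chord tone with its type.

The harmony at that moment is A minor triad (A, C, E); D3 is not a chord tone.
It is approached by step down from E3 and left by step up to E3.
Step away and step back to the same note — a neighbor tone (lower neighbor).
The harmony at that moment is D# minor seventh chord (D#, F#, A#, C#); G3 is not a chord tone.
It is approached by step up from F#3 and left by step down to F#3.
Step away and step back to the same note — a neighbor tone (upper neighbor).

D3 (beat 2) — neighbor tone; G3 (beat 6) — neighbor tone.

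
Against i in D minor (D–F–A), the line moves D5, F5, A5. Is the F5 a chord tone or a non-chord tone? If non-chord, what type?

Chord tone (the third of D minor triad).

D minor triad contains D, F, A; F is the third, so it is a chord tone.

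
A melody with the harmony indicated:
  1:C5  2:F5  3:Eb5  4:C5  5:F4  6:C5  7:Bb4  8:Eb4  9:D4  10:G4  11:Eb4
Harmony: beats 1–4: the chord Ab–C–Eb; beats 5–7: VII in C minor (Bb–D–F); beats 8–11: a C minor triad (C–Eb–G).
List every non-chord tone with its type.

F5 (beat 2) — appoggiatura; C5 (beat 6) — appoggiatura; D4 (beat 9) — escape tone.

The harmony at that moment is Ab major triad (Ab, C, Eb); F5 is not a chord tone.
It is approached by leap up from C5 and left by step down to Eb5.
Leap in, step out — an appoggiatura.
The harmony at that moment is Bb major triad (Bb, D, F); C5 is not a chord tone.
It is approached by leap up from F4 and left by step down to Bb4.
Leap in, step out — an appoggiatura.
The harmony at that moment is C minor triad (C, Eb, G); D4 is not a chord tone.
It is approached by step down from Eb4 and left by leap up to G4.
Step in, leap out — an escape tone.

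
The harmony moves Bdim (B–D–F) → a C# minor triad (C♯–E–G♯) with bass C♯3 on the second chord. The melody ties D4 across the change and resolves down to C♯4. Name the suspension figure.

9–8 suspension.

At the second chord the bass is C♯3. The suspended D4 lies a ninth above the bass; after resolving down by step to C♯4, the interval above the bass becomes an octave.
Suspension figures are named by those two intervals: 9–8.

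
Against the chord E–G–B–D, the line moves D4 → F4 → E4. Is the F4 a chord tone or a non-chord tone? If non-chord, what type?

The harmony at that moment is E minor seventh chord (E, G, B, D); F4 is not a chord tone.
It is approached by leap up from D4 and left by step down to E4.
Leap in, step out — an appoggiatura.

Non-chord tone — an appoggiatura.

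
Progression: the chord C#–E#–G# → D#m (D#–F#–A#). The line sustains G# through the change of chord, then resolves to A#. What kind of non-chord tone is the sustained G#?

The harmony at that moment is D# minor triad (D#, F#, A#); G# is not a chord tone.
It is held over (the same pitch as the preceding G#) and left by step up to A#.
Held over from the previous chord and resolving up by step — a retardation.

G# is a retardation.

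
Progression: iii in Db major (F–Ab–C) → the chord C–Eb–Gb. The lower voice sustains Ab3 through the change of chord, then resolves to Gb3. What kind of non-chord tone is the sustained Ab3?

Ab3 is a suspension.

The harmony at that moment is C diminished triad (C, Eb, Gb); Ab3 is not a chord tone.
It is held over (the same pitch as the preceding Ab3) and left by step down to Gb3.
Held over from the previous chord and resolving down by step — a suspension.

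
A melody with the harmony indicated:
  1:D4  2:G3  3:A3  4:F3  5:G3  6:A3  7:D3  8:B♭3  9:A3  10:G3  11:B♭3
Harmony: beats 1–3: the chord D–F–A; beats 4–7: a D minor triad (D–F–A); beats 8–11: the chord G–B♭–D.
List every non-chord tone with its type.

G3 (beat 2) — appoggiatura; G3 (beat 5) — passing tone; A3 (beat 9) — passing tone.

The harmony at that moment is D minor triad (D, F, A); G3 is not a chord tone.
It is approached by leap down from D4 and left by step up to A3.
Leap in, step out — an appoggiatura.
The harmony at that moment is D minor triad (D, F, A); G3 is not a chord tone.
It is approached by step up from F3 and left by step up to A3.
Step in, step out in the same direction — a passing tone.
The harmony at that moment is G minor triad (G, B♭, D); A3 is not a chord tone.
It is approached by step down from B♭3 and left by step down to G3.
Step in, step out in the same direction — a passing tone.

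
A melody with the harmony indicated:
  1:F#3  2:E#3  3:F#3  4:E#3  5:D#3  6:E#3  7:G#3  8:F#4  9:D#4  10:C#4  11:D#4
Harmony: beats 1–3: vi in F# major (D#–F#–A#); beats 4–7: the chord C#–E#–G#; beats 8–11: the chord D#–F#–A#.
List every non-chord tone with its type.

The harmony at that moment is D# minor triad (D#, F#, A#); E#3 is not a chord tone.
It is approached by step down from F#3 and left by step up to F#3.
Step away and step back to the same note — a neighbor tone (lower neighbor).
The harmony at that moment is C# major triad (C#, E#, G#); D#3 is not a chord tone.
It is approached by step down from E#3 and left by step up to E#3.
Step away and step back to the same note — a neighbor tone (lower neighbor).
The harmony at that moment is D# minor triad (D#, F#, A#); C#4 is not a chord tone.
It is approached by step down from D#4 and left by step up to D#4.
Step away and step back to the same note — a neighbor tone (lower neighbor).

E#3 (beat 2) — neighbor tone; D#3 (beat 5) — neighbor tone; C#4 (beat 10) — neighbor tone.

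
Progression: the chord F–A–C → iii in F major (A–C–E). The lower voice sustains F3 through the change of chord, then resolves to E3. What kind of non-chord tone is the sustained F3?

The harmony at that moment is A minor triad (A, C, E); F3 is not a chord tone.
It is held over (the same pitch as the preceding F3) and left by step down to E3.
Held over from the previous chord and resolving down by step — a suspension.

F3 is a suspension.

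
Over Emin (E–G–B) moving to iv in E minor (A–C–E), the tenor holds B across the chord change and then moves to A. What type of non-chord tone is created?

B is a suspension.

The harmony at that moment is A minor triad (A, C, E); B is not a chord tone.
It is held over (the same pitch as the preceding B) and left by step down to A.
Held over from the previous chord and resolving down by step — a suspension.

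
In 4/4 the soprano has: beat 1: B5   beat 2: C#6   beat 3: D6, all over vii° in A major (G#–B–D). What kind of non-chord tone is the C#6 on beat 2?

The harmony at that moment is G# diminished triad (G#, B, D); C#6 is not a chord tone.
It is approached by step up from B5 and left by step up to D6.
Step in, step out in the same direction — a passing tone.

Passing tone.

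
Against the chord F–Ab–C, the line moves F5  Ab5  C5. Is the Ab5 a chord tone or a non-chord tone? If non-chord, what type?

F minor triad contains F, Ab, C; Ab is the third, so it is a chord tone.

Chord tone (the third of F minor triad).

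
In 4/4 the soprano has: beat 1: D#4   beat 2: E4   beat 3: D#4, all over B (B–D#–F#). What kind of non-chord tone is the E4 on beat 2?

The harmony at that moment is B major triad (B, D#, F#); E4 is not a chord tone.
It is approached by step up from D#4 and left by step down to D#4.
Step away and step back to the same note — a neighbor tone (upper neighbor).

Upper neighbor tone.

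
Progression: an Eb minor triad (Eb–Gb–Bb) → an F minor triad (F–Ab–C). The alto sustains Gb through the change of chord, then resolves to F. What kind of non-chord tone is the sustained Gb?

The harmony at that moment is F minor triad (F, Ab, C); Gb is not a chord tone.
It is held over (the same pitch as the preceding Gb) and left by step down to F.
Held over from the previous chord and resolving down by step — a suspension.

Gb is a suspension.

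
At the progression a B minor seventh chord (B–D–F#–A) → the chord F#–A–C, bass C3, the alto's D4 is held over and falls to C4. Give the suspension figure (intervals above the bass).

At the second chord the bass is C3. The suspended D4 lies a ninth above the bass; after resolving down by step to C4, the interval above the bass becomes an octave.
Suspension figures are named by those two intervals: 9–8.

9–8 suspension.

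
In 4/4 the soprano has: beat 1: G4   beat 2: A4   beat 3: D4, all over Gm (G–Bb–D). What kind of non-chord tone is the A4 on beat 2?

Escape tone.

The harmony at that moment is G minor triad (G, Bb, D); A4 is not a chord tone.
It is approached by step up from G4 and left by leap down to D4.
Step in, leap out, on a weak beat — an escape tone.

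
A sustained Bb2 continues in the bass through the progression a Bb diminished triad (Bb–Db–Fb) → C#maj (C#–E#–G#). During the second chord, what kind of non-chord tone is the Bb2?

The harmony at that moment is C# major triad (C#, E#, G#); Bb2 is not a chord tone.
It is held over (the same pitch as the preceding Bb2) and then sustained as the same pitch into the next harmony.
Sustained through a change of harmony — a pedal tone.

Pedal tone (pedal point).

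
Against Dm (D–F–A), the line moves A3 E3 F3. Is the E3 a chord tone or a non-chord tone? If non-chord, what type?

Non-chord tone — an appoggiatura.

The harmony at that moment is D minor triad (D, F, A); E3 is not a chord tone.
It is approached by leap down from A3 and left by step up to F3.
Leap in, step out — an appoggiatura.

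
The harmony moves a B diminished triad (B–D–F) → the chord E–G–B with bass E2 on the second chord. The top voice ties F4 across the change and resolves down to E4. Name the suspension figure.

9–8 suspension.

At the second chord the bass is E2. The suspended F4 lies a ninth above the bass; after resolving down by step to E4, the interval above the bass becomes an octave.
Suspension figures are named by those two intervals: 9–8.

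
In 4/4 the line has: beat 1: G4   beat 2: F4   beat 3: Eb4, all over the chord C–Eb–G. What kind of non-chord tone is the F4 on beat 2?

Passing tone.

The harmony at that moment is C minor triad (C, Eb, G); F4 is not a chord tone.
It is approached by step down from G4 and left by step down to Eb4.
Step in, step out in the same direction — a passing tone.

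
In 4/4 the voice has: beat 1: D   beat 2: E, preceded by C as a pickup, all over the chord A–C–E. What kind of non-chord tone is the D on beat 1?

The harmony at that moment is A minor triad (A, C, E); D is not a chord tone.
It is approached by step up from C and left by step up to E.
Step in, step out in the same direction — a passing tone.

Passing tone.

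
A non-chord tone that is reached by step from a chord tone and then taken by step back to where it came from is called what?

Neighbor tone.

Approach: by step. Departure: by step in the opposite direction, back to the starting pitch.
Stepwise on both sides but reversing to return to the same chord tone — a neighbor tone. (Had it continued onward in the same direction it would be a passing tone instead.)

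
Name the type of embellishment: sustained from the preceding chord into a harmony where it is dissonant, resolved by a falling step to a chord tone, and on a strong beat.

Approach: by preparation — the pitch is first a chord tone, then held (tied or repeated) while the harmony changes under it. Departure: down by step. Metric position: strong.
A prepared dissonance that resolves downward by step — a suspension. (The same figure resolving upward would be a retardation.)

Suspension.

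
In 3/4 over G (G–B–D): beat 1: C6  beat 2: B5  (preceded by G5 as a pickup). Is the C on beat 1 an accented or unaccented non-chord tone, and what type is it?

The harmony at that moment is G major triad (G, B, D); C6 is not a chord tone.
It is approached by leap up from G5 and left by step down to B5.
Leap in, step out — an appoggiatura.
It falls on the downbeat, so it is accented.

Accented appoggiatura.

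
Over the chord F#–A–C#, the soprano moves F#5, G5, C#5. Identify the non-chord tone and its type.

The harmony at that moment is F# minor triad (F#, A, C#); G5 is not a chord tone.
It is approached by step up from F#5 and left by leap down to C#5.
Step in, leap out — an escape tone.

G5 is an escape tone.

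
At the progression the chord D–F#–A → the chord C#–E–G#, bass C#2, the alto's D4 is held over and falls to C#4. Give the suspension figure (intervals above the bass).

At the second chord the bass is C#2. The suspended D4 lies a ninth above the bass; after resolving down by step to C#4, the interval above the bass becomes an octave.
Suspension figures are named by those two intervals: 9–8.

9–8 suspension.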